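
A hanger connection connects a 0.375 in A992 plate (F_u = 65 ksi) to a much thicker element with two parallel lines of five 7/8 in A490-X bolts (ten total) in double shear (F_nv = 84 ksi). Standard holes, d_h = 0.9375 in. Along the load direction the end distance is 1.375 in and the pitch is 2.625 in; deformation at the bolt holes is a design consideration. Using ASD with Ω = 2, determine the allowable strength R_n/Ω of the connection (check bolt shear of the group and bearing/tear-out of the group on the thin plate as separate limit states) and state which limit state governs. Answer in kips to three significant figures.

224 kips (bearing governs)

Bolt shear: A_b = π·0.875²/4 = 0.6013 in²; R_n = 84 × 0.6013 × 10 × 2 = 1010 kips → 1010 / 2 = 505 kips.
Bearing (1.2 l_c t F_u ≤ 2.4 d t F_u): upper limit = 2.4·0.875·0.375·65 = 51.19 kips.
  Edge l_c = 1.375 − 0.9375/2 = 0.9062 → r_n = 26.51 kips; interior l_c = 2.625 − 0.9375 = 1.688 → r_n = 49.36 kips.
  R_n,bearing = 2·26.51 + 8·49.36 = 447.9 kips → 447.9 / 2 = 224 kips.
Bearing governs: 224 kips.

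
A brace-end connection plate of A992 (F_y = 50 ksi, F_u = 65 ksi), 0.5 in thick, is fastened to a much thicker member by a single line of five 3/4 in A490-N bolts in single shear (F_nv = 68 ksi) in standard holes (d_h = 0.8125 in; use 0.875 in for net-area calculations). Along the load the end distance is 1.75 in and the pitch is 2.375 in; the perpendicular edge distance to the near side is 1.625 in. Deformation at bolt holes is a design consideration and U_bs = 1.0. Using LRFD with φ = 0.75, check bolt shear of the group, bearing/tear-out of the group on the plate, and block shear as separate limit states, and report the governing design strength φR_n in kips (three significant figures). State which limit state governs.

Bolt shear: A_b = π·0.75²/4 = 0.4418 in²; R_n = 68 × 0.4418 × 5 × 1 = 150.2 kips → 0.75 × 150.2 = 113 kips.
Bearing: edge l_c = 1.344, r_n = 52.41 kips; interior l_c = 1.562, r_n = 58.5 kips; R_n = 52.41 + 4·58.5 = 286.4 kips → 215 kips.
Block shear: A_gv = 5.625, A_nv = 3.656, A_nt = 0.5938 in²; R_n = min(0.6F_uA_nv, 0.6F_yA_gv) + U_bs·F_u·A_nt = 181.2 kips → 136 kips.
Bolt shear governs: 113 kips.

113 kips (bolt shear governs)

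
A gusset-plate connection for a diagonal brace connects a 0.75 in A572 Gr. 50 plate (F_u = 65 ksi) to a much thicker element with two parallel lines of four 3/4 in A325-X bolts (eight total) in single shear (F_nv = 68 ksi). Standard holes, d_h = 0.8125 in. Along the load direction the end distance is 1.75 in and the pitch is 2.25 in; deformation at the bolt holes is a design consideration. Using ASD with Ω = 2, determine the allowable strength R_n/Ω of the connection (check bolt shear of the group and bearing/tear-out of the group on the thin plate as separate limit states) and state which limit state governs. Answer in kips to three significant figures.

120 kips (bolt shear governs)

Bolt shear: A_b = π·0.75²/4 = 0.4418 in²; R_n = 68 × 0.4418 × 8 × 1 = 240.3 kips → 240.3 / 2 = 120 kips.
Bearing (1.2 l_c t F_u ≤ 2.4 d t F_u): upper limit = 2.4·0.75·0.75·65 = 87.75 kips.
  Edge l_c = 1.75 − 0.8125/2 = 1.344 → r_n = 78.61 kips; interior l_c = 2.25 − 0.8125 = 1.438 → r_n = 84.09 kips.
  R_n,bearing = 2·78.61 + 6·84.09 = 661.8 kips → 661.8 / 2 = 331 kips.
Bolt shear governs: 120 kips.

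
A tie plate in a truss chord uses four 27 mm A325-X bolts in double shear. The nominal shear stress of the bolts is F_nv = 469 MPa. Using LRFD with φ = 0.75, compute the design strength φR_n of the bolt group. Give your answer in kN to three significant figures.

A_b = π × 27² / 4 = 572.6 mm².
R_n = F_nv · A_b · n · n_s = 469 × 572.6 × 4 × 2 / 1000 = 2148 kN.
Design strength φR_n = 0.75 × 2148 = 1610 kN.

1610 kN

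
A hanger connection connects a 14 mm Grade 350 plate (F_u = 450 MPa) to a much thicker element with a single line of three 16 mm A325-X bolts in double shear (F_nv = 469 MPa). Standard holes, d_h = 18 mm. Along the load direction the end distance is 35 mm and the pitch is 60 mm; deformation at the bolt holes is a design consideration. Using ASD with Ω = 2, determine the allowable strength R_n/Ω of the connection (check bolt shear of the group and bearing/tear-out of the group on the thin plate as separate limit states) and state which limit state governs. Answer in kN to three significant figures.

Bolt shear: A_b = π·16²/4 = 201.1 mm²; R_n = 469 × 201.1 × 3 × 2 / 1000 = 565.8 kN → 565.8 / 2 = 283 kN.
Bearing (1.2 l_c t F_u ≤ 2.4 d t F_u): upper limit = 2.4·16·14·450 / 1000 = 241.9 kN.
  Edge l_c = 35 − 18/2 = 26 → r_n = 196.6 kN; interior l_c = 60 − 18 = 42 → r_n = 241.9 kN.
  R_n,bearing = 1·196.6 + 2·241.9 = 680.4 kN → 680.4 / 2 = 340 kN.
Bolt shear governs: 283 kN.

283 kN (bolt shear governs)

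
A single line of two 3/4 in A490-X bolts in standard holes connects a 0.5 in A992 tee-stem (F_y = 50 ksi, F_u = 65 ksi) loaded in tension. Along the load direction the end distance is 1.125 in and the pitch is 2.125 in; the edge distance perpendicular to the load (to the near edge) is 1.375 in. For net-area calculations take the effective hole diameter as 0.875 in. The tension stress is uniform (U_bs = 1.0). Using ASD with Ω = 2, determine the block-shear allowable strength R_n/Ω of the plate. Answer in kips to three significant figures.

Shear plane L_v = 1.125 + 1·2.125 = 3.25 in; A_gv = 3.25 × 0.5 = 1.625 in².
A_nv = (3.25 − 1.5·0.875) × 0.5 = 0.9688 in².
A_nt = (1.375 − 0.5·0.875) × 0.5 = 0.4688 in².
0.6 F_u A_nv = 37.78 kips; 0.6 F_y A_gv = 48.75 kips → shear rupture governs the shear term.
R_n = 37.78 + 1.0 × 65 × 0.4688 = 68.25 kips.
Allowable strength R_n/Ω = 68.25 / 2 = 34.1 kips.

34.1 kips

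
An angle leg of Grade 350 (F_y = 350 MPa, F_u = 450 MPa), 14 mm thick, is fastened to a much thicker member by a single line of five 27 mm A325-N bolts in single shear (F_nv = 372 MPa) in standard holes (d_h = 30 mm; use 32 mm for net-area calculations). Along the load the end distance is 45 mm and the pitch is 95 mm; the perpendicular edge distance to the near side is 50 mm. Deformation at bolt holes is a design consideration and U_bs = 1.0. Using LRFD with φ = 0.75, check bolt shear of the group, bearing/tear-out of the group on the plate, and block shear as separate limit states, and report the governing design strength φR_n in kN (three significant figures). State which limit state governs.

799 kN (bolt shear governs)

Bolt shear: A_b = π·27²/4 = 572.6 mm²; R_n = 372 × 572.6 × 5 × 1 / 1000 = 1065 kN → 0.75 × 1065 = 799 kN.
Bearing: edge l_c = 30, r_n = 226.8 kN; interior l_c = 65, r_n = 408.2 kN; R_n = 226.8 + 4·408.2 = 1860 kN → 1390 kN.
Block shear: A_gv = 5950, A_nv = 3934, A_nt = 476 mm²; R_n = min(0.6F_uA_nv, 0.6F_yA_gv) + U_bs·F_u·A_nt = 1276 kN → 957 kN.
Bolt shear governs: 799 kN.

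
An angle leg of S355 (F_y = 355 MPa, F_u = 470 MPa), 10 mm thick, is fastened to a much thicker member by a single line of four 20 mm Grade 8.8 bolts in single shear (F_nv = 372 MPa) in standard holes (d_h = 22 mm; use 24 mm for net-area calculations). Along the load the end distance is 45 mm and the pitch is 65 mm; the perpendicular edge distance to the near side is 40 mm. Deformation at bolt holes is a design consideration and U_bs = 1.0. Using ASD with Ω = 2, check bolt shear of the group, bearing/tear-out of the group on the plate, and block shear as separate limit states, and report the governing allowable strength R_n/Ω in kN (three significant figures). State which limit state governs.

234 kN (bolt shear governs)

Bolt shear: A_b = π·20²/4 = 314.2 mm²; R_n = 372 × 314.2 × 4 × 1 / 1000 = 467.5 kN → 467.5 / 2 = 234 kN.
Bearing: edge l_c = 34, r_n = 191.8 kN; interior l_c = 43, r_n = 225.6 kN; R_n = 191.8 + 3·225.6 = 868.6 kN → 434 kN.
Block shear: A_gv = 2400, A_nv = 1560, A_nt = 280 mm²; R_n = min(0.6F_uA_nv, 0.6F_yA_gv) + U_bs·F_u·A_nt = 571.5 kN → 286 kN.
Bolt shear governs: 234 kN.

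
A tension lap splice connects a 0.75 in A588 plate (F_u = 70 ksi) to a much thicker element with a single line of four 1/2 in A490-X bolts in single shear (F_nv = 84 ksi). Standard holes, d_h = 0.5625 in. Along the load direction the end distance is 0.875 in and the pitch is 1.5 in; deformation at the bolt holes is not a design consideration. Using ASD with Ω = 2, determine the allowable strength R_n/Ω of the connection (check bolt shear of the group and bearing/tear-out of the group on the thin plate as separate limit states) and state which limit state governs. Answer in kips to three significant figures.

Bolt shear: A_b = π·0.5²/4 = 0.1963 in²; R_n = 84 × 0.1963 × 4 × 1 = 65.97 kips → 65.97 / 2 = 33 kips.
Bearing (1.5 l_c t F_u ≤ 3.0 d t F_u): upper limit = 3.0·0.5·0.75·70 = 78.75 kips.
  Edge l_c = 0.875 − 0.5625/2 = 0.5938 → r_n = 46.76 kips; interior l_c = 1.5 − 0.5625 = 0.9375 → r_n = 73.83 kips.
  R_n,bearing = 1·46.76 + 3·73.83 = 268.2 kips → 268.2 / 2 = 134 kips.
Bolt shear governs: 33 kips.

33 kips (bolt shear governs)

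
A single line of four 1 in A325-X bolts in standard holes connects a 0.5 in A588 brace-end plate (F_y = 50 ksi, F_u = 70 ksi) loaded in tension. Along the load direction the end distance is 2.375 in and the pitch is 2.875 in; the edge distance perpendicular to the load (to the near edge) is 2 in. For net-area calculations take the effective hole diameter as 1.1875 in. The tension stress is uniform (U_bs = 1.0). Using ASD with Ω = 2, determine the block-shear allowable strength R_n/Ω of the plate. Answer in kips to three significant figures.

Shear plane L_v = 2.375 + 3·2.875 = 11 in; A_gv = 11 × 0.5 = 5.5 in².
A_nv = (11 − 3.5·1.1875) × 0.5 = 3.422 in².
A_nt = (2 − 0.5·1.1875) × 0.5 = 0.7031 in².
0.6 F_u A_nv = 143.7 kips; 0.6 F_y A_gv = 165 kips → shear rupture governs the shear term.
R_n = 143.7 + 1.0 × 70 × 0.7031 = 192.9 kips.
Allowable strength R_n/Ω = 192.9 / 2 = 96.5 kips.

96.5 kips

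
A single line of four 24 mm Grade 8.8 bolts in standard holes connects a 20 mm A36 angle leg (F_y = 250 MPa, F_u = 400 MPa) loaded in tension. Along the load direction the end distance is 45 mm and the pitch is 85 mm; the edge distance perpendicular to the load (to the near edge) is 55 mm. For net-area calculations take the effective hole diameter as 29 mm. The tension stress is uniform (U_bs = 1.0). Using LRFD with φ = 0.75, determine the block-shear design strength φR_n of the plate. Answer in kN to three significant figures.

918 kN

Shear plane L_v = 45 + 3·85 = 300 mm; A_gv = 300 × 20 = 6000 mm².
A_nv = (300 − 3.5·29) × 20 = 3970 mm².
A_nt = (55 − 0.5·29) × 20 = 810 mm².
0.6 F_u A_nv = 952.8 kN; 0.6 F_y A_gv = 900 kN → shear yielding governs the shear term.
R_n = 900 + 1.0 × 400 × 810 / 1000 = 1224 kN.
Design strength φR_n = 0.75 × 1224 = 918 kN.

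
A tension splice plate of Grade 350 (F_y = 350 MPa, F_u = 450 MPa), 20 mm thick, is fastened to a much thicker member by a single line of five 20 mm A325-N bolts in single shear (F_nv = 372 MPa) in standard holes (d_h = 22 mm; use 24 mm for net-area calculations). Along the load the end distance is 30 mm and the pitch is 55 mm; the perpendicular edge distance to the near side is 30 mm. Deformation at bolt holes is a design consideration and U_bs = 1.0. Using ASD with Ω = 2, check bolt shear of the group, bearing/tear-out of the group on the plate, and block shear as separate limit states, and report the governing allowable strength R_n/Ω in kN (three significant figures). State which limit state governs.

Bolt shear: A_b = π·20²/4 = 314.2 mm²; R_n = 372 × 314.2 × 5 × 1 / 1000 = 584.3 kN → 584.3 / 2 = 292 kN.
Bearing: edge l_c = 19, r_n = 205.2 kN; interior l_c = 33, r_n = 356.4 kN; R_n = 205.2 + 4·356.4 = 1631 kN → 815 kN.
Block shear: A_gv = 5000, A_nv = 2840, A_nt = 360 mm²; R_n = min(0.6F_uA_nv, 0.6F_yA_gv) + U_bs·F_u·A_nt = 928.8 kN → 464 kN.
Bolt shear governs: 292 kN.

292 kN (bolt shear governs)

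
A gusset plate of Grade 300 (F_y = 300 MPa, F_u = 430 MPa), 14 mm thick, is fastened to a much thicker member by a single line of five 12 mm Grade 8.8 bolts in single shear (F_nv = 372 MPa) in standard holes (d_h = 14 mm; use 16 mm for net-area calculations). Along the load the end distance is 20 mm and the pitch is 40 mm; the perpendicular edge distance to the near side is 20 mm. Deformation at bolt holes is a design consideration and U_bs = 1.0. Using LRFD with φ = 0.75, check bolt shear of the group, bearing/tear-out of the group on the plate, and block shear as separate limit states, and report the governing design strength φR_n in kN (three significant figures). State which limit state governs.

Bolt shear: A_b = π·12²/4 = 113.1 mm²; R_n = 372 × 113.1 × 5 × 1 / 1000 = 210.4 kN → 0.75 × 210.4 = 158 kN.
Bearing: edge l_c = 13, r_n = 93.91 kN; interior l_c = 26, r_n = 173.4 kN; R_n = 93.91 + 4·173.4 = 787.4 kN → 591 kN.
Block shear: A_gv = 2520, A_nv = 1512, A_nt = 168 mm²; R_n = min(0.6F_uA_nv, 0.6F_yA_gv) + U_bs·F_u·A_nt = 462.3 kN → 347 kN.
Bolt shear governs: 158 kN.

158 kN (bolt shear governs)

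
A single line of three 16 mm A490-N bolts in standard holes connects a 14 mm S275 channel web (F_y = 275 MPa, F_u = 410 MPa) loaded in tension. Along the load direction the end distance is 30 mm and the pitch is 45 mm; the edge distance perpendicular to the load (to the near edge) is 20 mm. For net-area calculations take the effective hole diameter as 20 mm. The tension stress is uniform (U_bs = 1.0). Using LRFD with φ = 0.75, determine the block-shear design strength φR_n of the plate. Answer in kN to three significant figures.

Shear plane L_v = 30 + 2·45 = 120 mm; A_gv = 120 × 14 = 1680 mm².
A_nv = (120 − 2.5·20) × 14 = 980 mm².
A_nt = (20 − 0.5·20) × 14 = 140 mm².
0.6 F_u A_nv = 241.1 kN; 0.6 F_y A_gv = 277.2 kN → shear rupture governs the shear term.
R_n = 241.1 + 1.0 × 410 × 140 / 1000 = 298.5 kN.
Design strength φR_n = 0.75 × 298.5 = 224 kN.

224 kN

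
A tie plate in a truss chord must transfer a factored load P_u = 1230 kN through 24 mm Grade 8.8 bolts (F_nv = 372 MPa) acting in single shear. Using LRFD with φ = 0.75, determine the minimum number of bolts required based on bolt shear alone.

A_b = π·24²/4 = 452.4 mm².
Per-bolt design strength φR_n = 0.75 × 372 × 452.4 × 1 / 1000 = 126.2 kN.
n ≥ 1230 / 126.2 = 9.745 → use 10 bolts.

10 bolts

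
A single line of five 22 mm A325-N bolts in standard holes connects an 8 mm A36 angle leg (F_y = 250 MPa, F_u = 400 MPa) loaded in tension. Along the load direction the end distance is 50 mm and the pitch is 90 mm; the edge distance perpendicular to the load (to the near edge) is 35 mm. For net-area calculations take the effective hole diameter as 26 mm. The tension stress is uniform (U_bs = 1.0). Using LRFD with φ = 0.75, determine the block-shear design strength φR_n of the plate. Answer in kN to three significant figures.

422 kN

Shear plane L_v = 50 + 4·90 = 410 mm; A_gv = 410 × 8 = 3280 mm².
A_nv = (410 − 4.5·26) × 8 = 2344 mm².
A_nt = (35 − 0.5·26) × 8 = 176 mm².
0.6 F_u A_nv = 562.6 kN; 0.6 F_y A_gv = 492 kN → shear yielding governs the shear term.
R_n = 492 + 1.0 × 400 × 176 / 1000 = 562.4 kN.
Design strength φR_n = 0.75 × 562.4 = 422 kN.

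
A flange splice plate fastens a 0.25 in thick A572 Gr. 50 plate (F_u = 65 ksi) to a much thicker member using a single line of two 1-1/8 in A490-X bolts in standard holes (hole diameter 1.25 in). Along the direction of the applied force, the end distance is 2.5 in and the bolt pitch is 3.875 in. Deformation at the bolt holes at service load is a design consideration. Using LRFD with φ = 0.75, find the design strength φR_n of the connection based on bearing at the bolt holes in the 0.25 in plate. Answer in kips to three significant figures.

Per bolt r_n = 1.2 l_c t F_u ≤ 2.4 d t F_u; upper limit = 2.4 × 1.125 × 0.25 × 65 = 43.87 kips.
Edge bolt: l_c = 2.5 − 1.25/2 = 1.875 in → 1.2 × 1.875 × 0.25 × 65 = 36.56 → r_n = 36.56 kips.
Interior bolts: l_c = 3.875 − 1.25 = 2.625 in → 1.2 × 2.625 × 0.25 × 65 = 51.19 → r_n = 43.87 kips.
R_n = 1 × 36.56 + 1 × 43.87 = 80.44 kips.
Design strength φR_n = 0.75 × 80.44 = 60.3 kips.

60.3 kips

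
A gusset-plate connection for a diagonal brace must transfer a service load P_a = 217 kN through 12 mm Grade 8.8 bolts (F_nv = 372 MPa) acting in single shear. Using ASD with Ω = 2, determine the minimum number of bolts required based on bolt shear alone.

11 bolts

A_b = π·12²/4 = 113.1 mm².
Per-bolt allowable strength R_n/Ω = 372 × 113.1 × 1 / 1000 / 2 = 21.04 kN.
n ≥ 217 / 21.04 = 10.32 → use 11 bolts.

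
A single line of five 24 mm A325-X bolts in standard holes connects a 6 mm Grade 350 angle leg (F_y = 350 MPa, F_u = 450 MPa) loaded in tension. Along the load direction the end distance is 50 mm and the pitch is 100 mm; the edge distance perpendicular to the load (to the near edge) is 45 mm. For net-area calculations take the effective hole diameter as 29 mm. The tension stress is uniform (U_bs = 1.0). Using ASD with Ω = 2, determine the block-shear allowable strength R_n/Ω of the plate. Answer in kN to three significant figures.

300 kN

Shear plane L_v = 50 + 4·100 = 450 mm; A_gv = 450 × 6 = 2700 mm².
A_nv = (450 − 4.5·29) × 6 = 1917 mm².
A_nt = (45 − 0.5·29) × 6 = 183 mm².
0.6 F_u A_nv = 517.6 kN; 0.6 F_y A_gv = 567 kN → shear rupture governs the shear term.
R_n = 517.6 + 1.0 × 450 × 183 / 1000 = 599.9 kN.
Allowable strength R_n/Ω = 599.9 / 2 = 300 kN.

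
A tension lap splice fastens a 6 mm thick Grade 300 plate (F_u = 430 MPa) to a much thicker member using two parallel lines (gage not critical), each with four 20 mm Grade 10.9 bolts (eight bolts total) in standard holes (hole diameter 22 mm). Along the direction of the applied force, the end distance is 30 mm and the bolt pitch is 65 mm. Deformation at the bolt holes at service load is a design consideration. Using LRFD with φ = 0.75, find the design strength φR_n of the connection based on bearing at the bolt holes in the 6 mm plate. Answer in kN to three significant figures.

Per bolt r_n = 1.2 l_c t F_u ≤ 2.4 d t F_u; upper limit = 2.4 × 20 × 6 × 430 / 1000 = 123.8 kN.
Edge bolt: l_c = 30 − 22/2 = 19 mm → 1.2 × 19 × 6 × 430 / 1000 = 58.82 → r_n = 58.82 kN.
Interior bolts: l_c = 65 − 22 = 43 mm → 1.2 × 43 × 6 × 430 / 1000 = 133.1 → r_n = 123.8 kN.
R_n = 2 × 58.82 + 6 × 123.8 = 860.7 kN.
Design strength φR_n = 0.75 × 860.7 = 646 kN.

646 kN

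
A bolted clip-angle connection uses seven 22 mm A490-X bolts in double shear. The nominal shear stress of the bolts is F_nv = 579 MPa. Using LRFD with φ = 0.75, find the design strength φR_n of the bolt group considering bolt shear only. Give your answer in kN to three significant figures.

A_b = π × 22² / 4 = 380.1 mm².
R_n = F_nv · A_b · n · n_s = 579 × 380.1 × 7 × 2 / 1000 = 3081 kN.
Design strength φR_n = 0.75 × 3081 = 2310 kN.

2310 kN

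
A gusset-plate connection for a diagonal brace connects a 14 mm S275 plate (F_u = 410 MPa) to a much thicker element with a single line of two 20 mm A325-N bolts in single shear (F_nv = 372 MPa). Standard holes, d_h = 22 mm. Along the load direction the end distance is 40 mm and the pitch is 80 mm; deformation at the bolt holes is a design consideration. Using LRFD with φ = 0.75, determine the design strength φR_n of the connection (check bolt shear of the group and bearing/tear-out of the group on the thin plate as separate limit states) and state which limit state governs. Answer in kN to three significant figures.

175 kN (bolt shear governs)

Bolt shear: A_b = π·20²/4 = 314.2 mm²; R_n = 372 × 314.2 × 2 × 1 / 1000 = 233.7 kN → 0.75 × 233.7 = 175 kN.
Bearing (1.2 l_c t F_u ≤ 2.4 d t F_u): upper limit = 2.4·20·14·410 / 1000 = 275.5 kN.
  Edge l_c = 40 − 22/2 = 29 → r_n = 199.8 kN; interior l_c = 80 − 22 = 58 → r_n = 275.5 kN.
  R_n,bearing = 1·199.8 + 1·275.5 = 475.3 kN → 0.75 × 475.3 = 356 kN.
Bolt shear governs: 175 kN.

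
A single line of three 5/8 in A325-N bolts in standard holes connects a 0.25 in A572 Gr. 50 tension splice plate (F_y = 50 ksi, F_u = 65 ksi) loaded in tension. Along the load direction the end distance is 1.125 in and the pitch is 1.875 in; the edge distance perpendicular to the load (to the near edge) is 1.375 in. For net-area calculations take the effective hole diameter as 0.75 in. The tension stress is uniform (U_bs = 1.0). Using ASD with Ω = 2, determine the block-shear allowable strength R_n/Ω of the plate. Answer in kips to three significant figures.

22.8 kips

Shear plane L_v = 1.125 + 2·1.875 = 4.875 in; A_gv = 4.875 × 0.25 = 1.219 in².
A_nv = (4.875 − 2.5·0.75) × 0.25 = 0.75 in².
A_nt = (1.375 − 0.5·0.75) × 0.25 = 0.25 in².
0.6 F_u A_nv = 29.25 kips; 0.6 F_y A_gv = 36.56 kips → shear rupture governs the shear term.
R_n = 29.25 + 1.0 × 65 × 0.25 = 45.5 kips.
Allowable strength R_n/Ω = 45.5 / 2 = 22.8 kips.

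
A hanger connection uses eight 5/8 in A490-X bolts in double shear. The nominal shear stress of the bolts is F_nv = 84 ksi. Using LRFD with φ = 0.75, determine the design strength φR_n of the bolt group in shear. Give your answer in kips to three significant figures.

A_b = π × 0.625² / 4 = 0.3068 in².
R_n = F_nv · A_b · n · n_s = 84 × 0.3068 × 8 × 2 = 412.3 kips.
Design strength φR_n = 0.75 × 412.3 = 309 kips.

309 kips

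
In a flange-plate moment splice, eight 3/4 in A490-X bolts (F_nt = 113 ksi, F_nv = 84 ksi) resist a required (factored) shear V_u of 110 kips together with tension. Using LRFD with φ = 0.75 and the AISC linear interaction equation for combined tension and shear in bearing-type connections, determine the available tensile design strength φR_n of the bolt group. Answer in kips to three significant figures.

A_b = π·0.75²/4 = 0.4418 in²; f_rv = 110 / (8 × 0.4418) = 31.12 ksi.
F'_nt = 1.3 F_nt − (F_nt / φF_nv) f_rv = 1.3·113 − (113/(0.75·84))·31.12 = 91.08 ksi, capped at F_nt → F'_nt = 91.08 ksi.
R_n = F'_nt · A_b · n = 91.08 × 0.4418 × 8 = 321.9 kips.
Design strength φR_n = 0.75 × 321.9 = 241 kips.

241 kips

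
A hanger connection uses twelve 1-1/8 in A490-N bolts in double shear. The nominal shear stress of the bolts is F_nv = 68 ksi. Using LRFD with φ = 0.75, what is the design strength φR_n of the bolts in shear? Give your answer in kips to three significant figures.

1220 kips

A_b = π × 1.125² / 4 = 0.994 in².
R_n = F_nv · A_b · n · n_s = 68 × 0.994 × 12 × 2 = 1622 kips.
Design strength φR_n = 0.75 × 1622 = 1220 kips.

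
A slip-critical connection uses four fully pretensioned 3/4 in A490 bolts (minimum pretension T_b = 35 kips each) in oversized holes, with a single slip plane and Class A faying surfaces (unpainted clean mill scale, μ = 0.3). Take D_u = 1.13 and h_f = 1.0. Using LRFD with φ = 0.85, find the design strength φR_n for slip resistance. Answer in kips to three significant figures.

40.3 kips

R_n = μ · D_u · h_f · T_b · n_s · n_b = 0.3 × 1.13 × 1.0 × 35 × 1 × 4 = 47.46 kips.
Design strength φR_n = 0.85 × 47.46 = 40.3 kips.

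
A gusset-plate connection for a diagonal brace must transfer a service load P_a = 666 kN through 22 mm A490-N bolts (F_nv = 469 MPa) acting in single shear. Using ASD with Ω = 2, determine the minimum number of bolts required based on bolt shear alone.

8 bolts

A_b = π·22²/4 = 380.1 mm².
Per-bolt allowable strength R_n/Ω = 469 × 380.1 × 1 / 1000 / 2 = 89.14 kN.
n ≥ 666 / 89.14 = 7.471 → use 8 bolts.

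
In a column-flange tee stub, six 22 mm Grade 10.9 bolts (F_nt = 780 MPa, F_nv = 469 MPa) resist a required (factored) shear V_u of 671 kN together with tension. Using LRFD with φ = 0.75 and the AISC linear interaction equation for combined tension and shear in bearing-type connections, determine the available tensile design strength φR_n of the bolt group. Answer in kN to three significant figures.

619 kN

A_b = π·22²/4 = 380.1 mm²; f_rv = 671 × 1000 / (6 × 380.1) = 294.2 MPa.
F'_nt = 1.3 F_nt − (F_nt / φF_nv) f_rv = 1.3·780 − (780/(0.75·469))·294.2 = 361.6 MPa, capped at F_nt → F'_nt = 361.6 MPa.
R_n = F'_nt · A_b · n = 361.6 × 380.1 × 6 / 1000 = 824.8 kN.
Design strength φR_n = 0.75 × 824.8 = 619 kN.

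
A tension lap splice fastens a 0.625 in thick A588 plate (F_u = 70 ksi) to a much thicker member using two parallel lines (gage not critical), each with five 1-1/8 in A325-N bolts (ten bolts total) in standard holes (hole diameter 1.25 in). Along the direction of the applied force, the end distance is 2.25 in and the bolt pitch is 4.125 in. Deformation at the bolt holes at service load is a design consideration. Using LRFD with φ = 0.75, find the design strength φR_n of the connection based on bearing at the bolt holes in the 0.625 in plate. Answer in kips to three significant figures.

837 kips

Per bolt r_n = 1.2 l_c t F_u ≤ 2.4 d t F_u; upper limit = 2.4 × 1.125 × 0.625 × 70 = 118.1 kips.
Edge bolt: l_c = 2.25 − 1.25/2 = 1.625 in → 1.2 × 1.625 × 0.625 × 70 = 85.31 → r_n = 85.31 kips.
Interior bolts: l_c = 4.125 − 1.25 = 2.875 in → 1.2 × 2.875 × 0.625 × 70 = 150.9 → r_n = 118.1 kips.
R_n = 2 × 85.31 + 8 × 118.1 = 1116 kips.
Design strength φR_n = 0.75 × 1116 = 837 kips.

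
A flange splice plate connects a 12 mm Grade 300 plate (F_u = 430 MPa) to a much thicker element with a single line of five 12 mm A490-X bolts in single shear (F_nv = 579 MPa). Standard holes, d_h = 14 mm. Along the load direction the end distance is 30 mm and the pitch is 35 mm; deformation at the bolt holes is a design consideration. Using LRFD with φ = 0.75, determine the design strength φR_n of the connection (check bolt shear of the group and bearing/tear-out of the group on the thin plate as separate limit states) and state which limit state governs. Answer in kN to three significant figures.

Bolt shear: A_b = π·12²/4 = 113.1 mm²; R_n = 579 × 113.1 × 5 × 1 / 1000 = 327.4 kN → 0.75 × 327.4 = 246 kN.
Bearing (1.2 l_c t F_u ≤ 2.4 d t F_u): upper limit = 2.4·12·12·430 / 1000 = 148.6 kN.
  Edge l_c = 30 − 14/2 = 23 → r_n = 142.4 kN; interior l_c = 35 − 14 = 21 → r_n = 130 kN.
  R_n,bearing = 1·142.4 + 4·130 = 662.5 kN → 0.75 × 662.5 = 497 kN.
Bolt shear governs: 246 kN.

246 kN (bolt shear governs)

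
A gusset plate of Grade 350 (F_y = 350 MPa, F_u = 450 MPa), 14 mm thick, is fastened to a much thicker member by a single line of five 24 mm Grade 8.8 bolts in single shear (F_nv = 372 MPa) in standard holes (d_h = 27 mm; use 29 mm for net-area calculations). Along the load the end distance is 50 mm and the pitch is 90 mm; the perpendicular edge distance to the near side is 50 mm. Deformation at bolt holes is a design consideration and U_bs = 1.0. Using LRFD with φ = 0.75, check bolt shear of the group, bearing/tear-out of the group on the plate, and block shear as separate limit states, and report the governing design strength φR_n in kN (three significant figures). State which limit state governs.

631 kN (bolt shear governs)

Bolt shear: A_b = π·24²/4 = 452.4 mm²; R_n = 372 × 452.4 × 5 × 1 / 1000 = 841.4 kN → 0.75 × 841.4 = 631 kN.
Bearing: edge l_c = 36.5, r_n = 275.9 kN; interior l_c = 63, r_n = 362.9 kN; R_n = 275.9 + 4·362.9 = 1727 kN → 1300 kN.
Block shear: A_gv = 5740, A_nv = 3913, A_nt = 497 mm²; R_n = min(0.6F_uA_nv, 0.6F_yA_gv) + U_bs·F_u·A_nt = 1280 kN → 960 kN.
Bolt shear governs: 631 kN.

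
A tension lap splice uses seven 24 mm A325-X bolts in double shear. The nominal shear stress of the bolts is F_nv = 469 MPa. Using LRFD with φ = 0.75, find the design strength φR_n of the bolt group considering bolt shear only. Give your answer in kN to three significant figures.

A_b = π × 24² / 4 = 452.4 mm².
R_n = F_nv · A_b · n · n_s = 469 × 452.4 × 7 × 2 / 1000 = 2970 kN.
Design strength φR_n = 0.75 × 2970 = 2230 kN.

2230 kN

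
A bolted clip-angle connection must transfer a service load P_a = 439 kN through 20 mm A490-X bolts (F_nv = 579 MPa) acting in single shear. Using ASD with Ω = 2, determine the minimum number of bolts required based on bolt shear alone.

5 bolts

A_b = π·20²/4 = 314.2 mm².
Per-bolt allowable strength R_n/Ω = 579 × 314.2 × 1 / 1000 / 2 = 90.95 kN.
n ≥ 439 / 90.95 = 4.827 → use 5 bolts.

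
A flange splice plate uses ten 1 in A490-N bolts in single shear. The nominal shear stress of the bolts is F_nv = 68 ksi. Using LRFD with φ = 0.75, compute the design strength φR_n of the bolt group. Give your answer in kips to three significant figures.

401 kips

A_b = π × 1² / 4 = 0.7854 in².
R_n = F_nv · A_b · n · n_s = 68 × 0.7854 × 10 × 1 = 534.1 kips.
Design strength φR_n = 0.75 × 534.1 = 401 kips.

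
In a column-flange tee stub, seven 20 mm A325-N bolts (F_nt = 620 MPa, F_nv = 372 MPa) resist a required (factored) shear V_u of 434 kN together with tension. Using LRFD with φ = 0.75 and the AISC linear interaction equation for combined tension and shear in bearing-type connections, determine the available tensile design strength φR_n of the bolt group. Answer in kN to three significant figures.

A_b = π·20²/4 = 314.2 mm²; f_rv = 434 × 1000 / (7 × 314.2) = 197.4 MPa.
F'_nt = 1.3 F_nt − (F_nt / φF_nv) f_rv = 1.3·620 − (620/(0.75·372))·197.4 = 367.4 MPa, capped at F_nt → F'_nt = 367.4 MPa.
R_n = F'_nt · A_b · n = 367.4 × 314.2 × 7 / 1000 = 808 kN.
Design strength φR_n = 0.75 × 808 = 606 kN.

606 kN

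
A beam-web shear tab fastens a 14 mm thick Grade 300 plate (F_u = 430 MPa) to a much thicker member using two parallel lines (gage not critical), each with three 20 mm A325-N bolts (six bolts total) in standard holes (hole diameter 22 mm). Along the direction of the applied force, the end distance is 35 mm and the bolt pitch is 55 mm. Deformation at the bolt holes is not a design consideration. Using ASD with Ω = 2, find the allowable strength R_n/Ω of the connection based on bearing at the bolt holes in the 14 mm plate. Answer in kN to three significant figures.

813 kN

Per bolt r_n = 1.5 l_c t F_u ≤ 3.0 d t F_u; upper limit = 3.0 × 20 × 14 × 430 / 1000 = 361.2 kN.
Edge bolt: l_c = 35 − 22/2 = 24 mm → 1.5 × 24 × 14 × 430 / 1000 = 216.7 → r_n = 216.7 kN.
Interior bolts: l_c = 55 − 22 = 33 mm → 1.5 × 33 × 14 × 430 / 1000 = 298 → r_n = 298 kN.
R_n = 2 × 216.7 + 4 × 298 = 1625 kN.
Allowable strength R_n/Ω = 1625 / 2 = 813 kN.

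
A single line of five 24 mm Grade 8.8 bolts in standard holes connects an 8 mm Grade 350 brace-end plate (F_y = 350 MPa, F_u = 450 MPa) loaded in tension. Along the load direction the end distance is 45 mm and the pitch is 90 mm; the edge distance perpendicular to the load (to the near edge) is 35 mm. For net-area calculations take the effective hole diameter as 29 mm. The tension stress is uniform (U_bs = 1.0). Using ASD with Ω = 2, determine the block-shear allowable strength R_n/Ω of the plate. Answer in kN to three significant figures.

Shear plane L_v = 45 + 4·90 = 405 mm; A_gv = 405 × 8 = 3240 mm².
A_nv = (405 − 4.5·29) × 8 = 2196 mm².
A_nt = (35 − 0.5·29) × 8 = 164 mm².
0.6 F_u A_nv = 592.9 kN; 0.6 F_y A_gv = 680.4 kN → shear rupture governs the shear term.
R_n = 592.9 + 1.0 × 450 × 164 / 1000 = 666.7 kN.
Allowable strength R_n/Ω = 666.7 / 2 = 333 kN.

333 kN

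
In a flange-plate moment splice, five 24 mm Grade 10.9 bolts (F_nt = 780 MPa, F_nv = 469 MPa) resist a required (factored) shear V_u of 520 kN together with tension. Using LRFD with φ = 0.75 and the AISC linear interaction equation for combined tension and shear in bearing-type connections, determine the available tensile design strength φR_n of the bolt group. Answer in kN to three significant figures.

A_b = π·24²/4 = 452.4 mm²; f_rv = 520 × 1000 / (5 × 452.4) = 229.9 MPa.
F'_nt = 1.3 F_nt − (F_nt / φF_nv) f_rv = 1.3·780 − (780/(0.75·469))·229.9 = 504.2 MPa, capped at F_nt → F'_nt = 504.2 MPa.
R_n = F'_nt · A_b · n = 504.2 × 452.4 × 5 / 1000 = 1141 kN.
Design strength φR_n = 0.75 × 1141 = 855 kN.

855 kN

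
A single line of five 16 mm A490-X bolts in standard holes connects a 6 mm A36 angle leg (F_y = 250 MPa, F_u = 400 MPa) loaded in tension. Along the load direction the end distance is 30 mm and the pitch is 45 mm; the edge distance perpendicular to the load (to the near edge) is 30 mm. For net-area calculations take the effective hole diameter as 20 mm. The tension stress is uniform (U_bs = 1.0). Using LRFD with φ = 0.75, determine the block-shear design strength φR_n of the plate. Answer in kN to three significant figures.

Shear plane L_v = 30 + 4·45 = 210 mm; A_gv = 210 × 6 = 1260 mm².
A_nv = (210 − 4.5·20) × 6 = 720 mm².
A_nt = (30 − 0.5·20) × 6 = 120 mm².
0.6 F_u A_nv = 172.8 kN; 0.6 F_y A_gv = 189 kN → shear rupture governs the shear term.
R_n = 172.8 + 1.0 × 400 × 120 / 1000 = 220.8 kN.
Design strength φR_n = 0.75 × 220.8 = 166 kN.

166 kN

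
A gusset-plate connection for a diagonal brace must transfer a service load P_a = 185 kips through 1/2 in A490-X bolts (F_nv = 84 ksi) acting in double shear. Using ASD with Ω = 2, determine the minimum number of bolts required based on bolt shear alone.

A_b = π·0.5²/4 = 0.1963 in².
Per-bolt allowable strength R_n/Ω = 84 × 0.1963 × 2 / 2 = 16.49 kips.
n ≥ 185 / 16.49 = 11.22 → use 12 bolts.

12 bolts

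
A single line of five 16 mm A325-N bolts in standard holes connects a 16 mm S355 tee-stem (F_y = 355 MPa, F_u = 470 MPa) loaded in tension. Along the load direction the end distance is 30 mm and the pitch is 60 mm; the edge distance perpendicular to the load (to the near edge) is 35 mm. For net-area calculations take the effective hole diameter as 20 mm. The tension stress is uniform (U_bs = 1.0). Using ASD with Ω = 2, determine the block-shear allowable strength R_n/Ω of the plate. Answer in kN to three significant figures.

500 kN

Shear plane L_v = 30 + 4·60 = 270 mm; A_gv = 270 × 16 = 4320 mm².
A_nv = (270 − 4.5·20) × 16 = 2880 mm².
A_nt = (35 − 0.5·20) × 16 = 400 mm².
0.6 F_u A_nv = 812.2 kN; 0.6 F_y A_gv = 920.2 kN → shear rupture governs the shear term.
R_n = 812.2 + 1.0 × 470 × 400 / 1000 = 1000 kN.
Allowable strength R_n/Ω = 1000 / 2 = 500 kN.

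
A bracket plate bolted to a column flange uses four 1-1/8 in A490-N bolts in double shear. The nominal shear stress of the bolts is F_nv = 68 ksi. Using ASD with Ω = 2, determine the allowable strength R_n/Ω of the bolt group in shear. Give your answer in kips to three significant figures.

A_b = π × 1.125² / 4 = 0.994 in².
R_n = F_nv · A_b · n · n_s = 68 × 0.994 × 4 × 2 = 540.7 kips.
Allowable strength R_n/Ω = 540.7 / 2 = 270 kips.

270 kips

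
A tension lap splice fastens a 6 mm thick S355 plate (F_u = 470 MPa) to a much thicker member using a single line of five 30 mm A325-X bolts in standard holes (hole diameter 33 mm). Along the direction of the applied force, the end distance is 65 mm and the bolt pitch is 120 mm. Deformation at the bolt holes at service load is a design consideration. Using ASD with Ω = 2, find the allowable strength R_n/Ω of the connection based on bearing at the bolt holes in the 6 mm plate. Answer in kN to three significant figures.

488 kN

Per bolt r_n = 1.2 l_c t F_u ≤ 2.4 d t F_u; upper limit = 2.4 × 30 × 6 × 470 / 1000 = 203 kN.
Edge bolt: l_c = 65 − 33/2 = 48.5 mm → 1.2 × 48.5 × 6 × 470 / 1000 = 164.1 → r_n = 164.1 kN.
Interior bolts: l_c = 120 − 33 = 87 mm → 1.2 × 87 × 6 × 470 / 1000 = 294.4 → r_n = 203 kN.
R_n = 1 × 164.1 + 4 × 203 = 976.3 kN.
Allowable strength R_n/Ω = 976.3 / 2 = 488 kN.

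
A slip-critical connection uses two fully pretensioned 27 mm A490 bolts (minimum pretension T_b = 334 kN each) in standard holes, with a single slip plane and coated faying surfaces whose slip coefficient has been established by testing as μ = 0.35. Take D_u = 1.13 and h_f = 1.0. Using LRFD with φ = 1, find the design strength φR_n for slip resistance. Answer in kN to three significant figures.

R_n = μ · D_u · h_f · T_b · n_s · n_b = 0.35 × 1.13 × 1.0 × 334 × 1 × 2 = 264.2 kN.
Design strength φR_n = 1 × 264.2 = 264 kN.

264 kN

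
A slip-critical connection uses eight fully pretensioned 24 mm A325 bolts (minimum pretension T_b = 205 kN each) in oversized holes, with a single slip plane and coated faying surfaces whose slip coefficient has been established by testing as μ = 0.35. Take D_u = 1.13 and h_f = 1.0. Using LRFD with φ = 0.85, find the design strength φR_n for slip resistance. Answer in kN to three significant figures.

551 kN

R_n = μ · D_u · h_f · T_b · n_s · n_b = 0.35 × 1.13 × 1.0 × 205 × 1 × 8 = 648.6 kN.
Design strength φR_n = 0.85 × 648.6 = 551 kN.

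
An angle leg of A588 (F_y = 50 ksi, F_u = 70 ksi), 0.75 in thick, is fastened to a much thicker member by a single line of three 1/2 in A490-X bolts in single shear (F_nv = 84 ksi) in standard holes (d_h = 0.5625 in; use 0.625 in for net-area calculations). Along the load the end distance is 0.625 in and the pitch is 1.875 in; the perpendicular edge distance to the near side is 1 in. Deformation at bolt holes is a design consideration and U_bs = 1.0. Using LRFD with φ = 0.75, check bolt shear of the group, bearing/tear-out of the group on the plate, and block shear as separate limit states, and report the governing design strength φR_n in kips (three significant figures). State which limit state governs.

37.1 kips (bolt shear governs)

Bolt shear: A_b = π·0.5²/4 = 0.1963 in²; R_n = 84 × 0.1963 × 3 × 1 = 49.48 kips → 0.75 × 49.48 = 37.1 kips.
Bearing: edge l_c = 0.3438, r_n = 21.66 kips; interior l_c = 1.312, r_n = 63 kips; R_n = 21.66 + 2·63 = 147.7 kips → 111 kips.
Block shear: A_gv = 3.281, A_nv = 2.109, A_nt = 0.5156 in²; R_n = min(0.6F_uA_nv, 0.6F_yA_gv) + U_bs·F_u·A_nt = 124.7 kips → 93.5 kips.
Bolt shear governs: 37.1 kips.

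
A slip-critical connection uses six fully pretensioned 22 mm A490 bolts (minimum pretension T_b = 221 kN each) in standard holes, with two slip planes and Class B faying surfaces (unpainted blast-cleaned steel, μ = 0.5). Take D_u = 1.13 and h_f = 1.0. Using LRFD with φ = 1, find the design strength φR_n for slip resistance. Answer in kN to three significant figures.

R_n = μ · D_u · h_f · T_b · n_s · n_b = 0.5 × 1.13 × 1.0 × 221 × 2 × 6 = 1498 kN.
Design strength φR_n = 1 × 1498 = 1500 kN.

1500 kN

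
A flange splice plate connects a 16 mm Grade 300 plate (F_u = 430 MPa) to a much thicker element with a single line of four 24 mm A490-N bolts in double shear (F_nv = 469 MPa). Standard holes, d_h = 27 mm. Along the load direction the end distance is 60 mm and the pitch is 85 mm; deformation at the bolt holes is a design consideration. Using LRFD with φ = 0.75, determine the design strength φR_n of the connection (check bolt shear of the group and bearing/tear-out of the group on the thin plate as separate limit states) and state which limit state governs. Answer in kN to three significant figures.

1180 kN (bearing governs)

Bolt shear: A_b = π·24²/4 = 452.4 mm²; R_n = 469 × 452.4 × 4 × 2 / 1000 = 1697 kN → 0.75 × 1697 = 1270 kN.
Bearing (1.2 l_c t F_u ≤ 2.4 d t F_u): upper limit = 2.4·24·16·430 / 1000 = 396.3 kN.
  Edge l_c = 60 − 27/2 = 46.5 → r_n = 383.9 kN; interior l_c = 85 − 27 = 58 → r_n = 396.3 kN.
  R_n,bearing = 1·383.9 + 3·396.3 = 1573 kN → 0.75 × 1573 = 1180 kN.
Bearing governs: 1180 kN.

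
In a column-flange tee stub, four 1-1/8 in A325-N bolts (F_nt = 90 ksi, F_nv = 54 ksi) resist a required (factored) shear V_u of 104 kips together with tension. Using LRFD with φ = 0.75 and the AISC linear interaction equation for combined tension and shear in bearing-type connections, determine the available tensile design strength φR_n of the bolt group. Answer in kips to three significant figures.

176 kips

A_b = π·1.125²/4 = 0.994 in²; f_rv = 104 / (4 × 0.994) = 26.16 ksi.
F'_nt = 1.3 F_nt − (F_nt / φF_nv) f_rv = 1.3·90 − (90/(0.75·54))·26.16 = 58.87 ksi, capped at F_nt → F'_nt = 58.87 ksi.
R_n = F'_nt · A_b · n = 58.87 × 0.994 × 4 = 234.1 kips.
Design strength φR_n = 0.75 × 234.1 = 176 kips.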